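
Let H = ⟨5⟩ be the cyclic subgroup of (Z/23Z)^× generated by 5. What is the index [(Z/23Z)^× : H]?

1

ord(5) | φ(23) = 23 − 1 = 22 = 2 · 11.
Divisors of 22: 1, 2, 11, 22.
Compute 5^d (mod 23) for the divisors d until we hit 1:
5^1 ≡ 5 (mod 23)
5^2 ≡ 2 (mod 23)
5^11 ≡ 22 (mod 23)
5^22 ≡ 1 (mod 23) ✓
So ord_23(5) = 22, hence |⟨5⟩| = 22.
[(Z/23Z)^× : ⟨5⟩] = 22/22 = 1.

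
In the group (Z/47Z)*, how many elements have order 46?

22

φ(47) = 47 − 1 = 46 = 2 · 23.
(Z/47Z)^× is cyclic (|G| = 46); a cyclic group of order m has exactly φ(d) elements of each order d | m, and none otherwise.
46 = 2 · 23 divides 46, and φ(46) = 22.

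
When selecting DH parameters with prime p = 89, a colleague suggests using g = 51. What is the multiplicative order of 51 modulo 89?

88

Since 51 ∈ (Z/89Z)^×, its order divides φ(89) = 89 − 1 = 88 = 2^3 · 11.
Divisors of 88: 1, 2, 4, 8, 11, 22, 44, 88.
Check 51^d mod 89 for each divisor in increasing order:
51^1 ≡ 51 (mod 89)
51^2 ≡ 20 (mod 89)
51^4 ≡ 44 (mod 89)
51^8 ≡ 67 (mod 89)
51^11 ≡ 77 (mod 89)
51^22 ≡ 55 (mod 89)
51^44 ≡ 88 (mod 89)
51^88 ≡ 1 (mod 89) ✓
So ord_89(51) = 88.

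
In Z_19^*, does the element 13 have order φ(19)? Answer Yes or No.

φ(19) = 19 − 1 = 18 = 2 · 3^2.
Test 13^(18/q) mod 19 for each prime factor q of 18:
13^9 ≡ 18 (mod 19)  [q = 2: ≢ 1 ✓]
13^6 ≡ 11 (mod 19)  [q = 3: ≢ 1 ✓]
None equal 1, so ord_19(13) = 18: 13 is a primitive root.

Yes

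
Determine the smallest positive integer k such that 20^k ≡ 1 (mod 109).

54

Since 20 ∈ (Z/109Z)^×, its order divides φ(109) = 109 − 1 = 108 = 2^2 · 3^3.
Divisors of 108: 1, 2, 3, 4, 6, 9, 12, 18, 27, 36, 54, 108.
Compute 20^d (mod 109) for the divisors d until we hit 1:
20^1 ≡ 20
20^2 ≡ 73
20^3 ≡ 43
20^4 ≡ 97
20^6 ≡ 105
20^9 ≡ 46
20^12 ≡ 16
20^18 ≡ 45
20^27 ≡ 108
20^36 ≡ 63
20^54 ≡ 1
The smallest such exponent is 54, so the order of 20 is 54.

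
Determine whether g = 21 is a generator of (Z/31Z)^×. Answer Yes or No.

Yes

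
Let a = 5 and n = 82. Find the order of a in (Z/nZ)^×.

20

Since 5 ∈ (Z/82Z)^×, its order divides φ(82) = φ(2)·φ(41) = 1·40 = 40 = 2^3 · 5.
Divisors of 40: 1, 2, 4, 5, 8, 10, 20, 40.
Test each divisor d:
5^1 ≡ 5
5^2 ≡ 25
5^4 ≡ 51
5^5 ≡ 9
5^8 ≡ 59
5^10 ≡ 81
5^20 ≡ 1
So ord_82(5) = 20.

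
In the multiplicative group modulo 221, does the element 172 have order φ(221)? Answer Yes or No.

No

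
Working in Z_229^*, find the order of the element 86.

By Lagrange's theorem, ord_229(86) divides φ(229) = 229 − 1 = 228 = 2^2 · 3 · 19.
Divisors of 228: 1, 2, 3, 4, 6, 12, 19, 38, 57, 76, 114, 228.
Test each divisor d:
86^1 ≡ 86 (mod 229)
86^2 ≡ 68 (mod 229)
86^3 ≡ 123 (mod 229)
86^4 ≡ 44 (mod 229)
86^6 ≡ 15 (mod 229)
86^12 ≡ 225 (mod 229)
86^19 ≡ 107 (mod 229)
86^38 ≡ 228 (mod 229)
86^57 ≡ 122 (mod 229)
86^76 ≡ 1 (mod 229) ✓
So ord_229(86) = 76.

76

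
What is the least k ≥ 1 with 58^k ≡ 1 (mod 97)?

96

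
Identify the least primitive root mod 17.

3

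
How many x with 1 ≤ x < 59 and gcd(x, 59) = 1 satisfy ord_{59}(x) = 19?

0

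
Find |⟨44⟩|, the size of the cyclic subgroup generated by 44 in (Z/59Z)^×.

58

ord(44) | φ(59) = 59 − 1 = 58 = 2 · 29.
Divisors of 58: 1, 2, 29, 58.
Compute 44^d (mod 59) for the divisors d until we hit 1:
44^1 ≡ 44 (mod 59)
44^2 ≡ 48 (mod 59)
44^29 ≡ 58 (mod 59)
44^58 ≡ 1 (mod 59) ✓
The smallest such exponent is 58, so the order of 44 is 58.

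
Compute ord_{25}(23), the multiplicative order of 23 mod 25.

20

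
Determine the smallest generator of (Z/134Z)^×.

φ(134) = φ(2)·φ(67) = 1·66 = 66 = 2 · 3 · 11.
g is a primitive root iff g^(66/q) ≢ 1 (mod 134) for each prime q ∈ {2, 3, 11}.
g = 2: gcd(2, 134) = 2 > 1, not a unit — skip.
g = 3: 3^33 ≡ 133; 3^22 ≡ 1 — hits 1, so not a primitive root.
g = 4: gcd(4, 134) = 2 > 1, not a unit — skip.
g = 5: 5^33 ≡ 133; 5^22 ≡ 1 — hits 1, so not a primitive root.
g = 6: gcd(6, 134) = 2 > 1, not a unit — skip.
g = 7: 7^33 ≡ 133; 7^22 ≡ 29; 7^6 ≡ 131 — none is 1, so 7 is a primitive root.
So 7 is the smallest generator of (Z/134Z)^×.

7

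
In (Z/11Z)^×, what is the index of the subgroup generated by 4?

2

ord(4) | φ(11) = 11 − 1 = 10 = 2 · 5.
Divisors of 10: 1, 2, 5, 10.
Check 4^d mod 11 for each divisor in increasing order:
4^1 ≡ 4
4^2 ≡ 5
4^5 ≡ 1
The order of 4 is 5, so the subgroup it generates has 5 elements.
The index is φ(11) / ord(4) = 10 / 5 = 2.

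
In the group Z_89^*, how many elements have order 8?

φ(89) = 89 − 1 = 88 = 2^3 · 11.
(Z/89Z)^× is cyclic (|G| = 88); a cyclic group of order m has exactly φ(d) elements of each order d | m, and none otherwise.
8 = 2^3 divides 88, and φ(8) = 4.

4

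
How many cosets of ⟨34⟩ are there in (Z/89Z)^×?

22

By Lagrange's theorem, ord_89(34) divides φ(89) = 89 − 1 = 88 = 2^3 · 11.
Divisors of 88: 1, 2, 4, 8, 11, 22, 44, 88.
Check 34^d mod 89 for each divisor in increasing order:
34^1 ≡ 34
34^2 ≡ 88
34^4 ≡ 1
The order of 34 is 4, so the subgroup it generates has 4 elements.
Index = |(Z/89Z)^×| / |⟨34⟩| = 88 / 4 = 22.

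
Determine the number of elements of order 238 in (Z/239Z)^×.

96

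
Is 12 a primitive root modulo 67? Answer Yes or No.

φ(67) = 67 − 1 = 66 = 2 · 3 · 11.
12 is a primitive root mod 67 iff 12^(φ(67)/q) ≢ 1 for every prime q | φ(67), i.e. q ∈ {2, 3, 11}.
12^33 ≡ 66 (mod 67)  [q = 2: ≢ 1 ✓]
12^22 ≡ 29 (mod 67)  [q = 3: ≢ 1 ✓]
12^6 ≡ 62 (mod 67)  [q = 11: ≢ 1 ✓]
Every test exponent gives a nontrivial residue, hence 12 generates the full group.

Yes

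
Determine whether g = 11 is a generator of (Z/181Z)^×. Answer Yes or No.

φ(181) = 181 − 1 = 180 = 2^2 · 3^2 · 5.
It suffices to check that the order of 11 is not a proper divisor of 180: compute 11^(180/q) for q ∈ {2, 3, 5}.
11^90 ≡ 1 (mod 181)  [q = 2: ≡ 1 ✗]
11^60 ≡ 132 (mod 181)  [q = 3: ≢ 1 ✓]
11^36 ≡ 42 (mod 181)  [q = 5: ≢ 1 ✓]
Since 11^90 ≡ 1, the order of 11 divides 90 < 180, so 11 is not a primitive root.

No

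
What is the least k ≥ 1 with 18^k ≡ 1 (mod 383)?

By Lagrange's theorem, ord_383(18) divides φ(383) = 383 − 1 = 382 = 2 · 191.
Divisors of 382: 1, 2, 191, 382.
Check 18^d mod 383 for each divisor in increasing order:
18^1 ≡ 18 (mod 383)
18^2 ≡ 324 (mod 383)
18^191 ≡ 1 (mod 383) ✓
The smallest such exponent is 191, so the order of 18 is 191.

191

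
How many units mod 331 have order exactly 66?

20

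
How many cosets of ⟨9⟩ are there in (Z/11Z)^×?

2

The order of 9 must divide φ(11) = 11 − 1 = 10 = 2 · 5.
Divisors of 10: 1, 2, 5, 10.
Test each divisor d:
9^1 ≡ 9 (mod 11)
9^2 ≡ 4 (mod 11)
9^5 ≡ 1 (mod 11) ✓
The order of 9 is 5, so the subgroup it generates has 5 elements.
Index = |(Z/11Z)^×| / |⟨9⟩| = 10 / 5 = 2.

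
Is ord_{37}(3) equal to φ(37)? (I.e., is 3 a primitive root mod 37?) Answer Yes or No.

No

φ(37) = 37 − 1 = 36 = 2^2 · 3^2.
It suffices to check that the order of 3 is not a proper divisor of 36: compute 3^(36/q) for q ∈ {2, 3}.
3^18 ≡ 1 (mod 37)  [q = 2: ≡ 1 ✗]
3^12 ≡ 10 (mod 37)  [q = 3: ≢ 1 ✓]
The check at q = 2 fails, so 3 generates a proper subgroup.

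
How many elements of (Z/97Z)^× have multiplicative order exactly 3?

2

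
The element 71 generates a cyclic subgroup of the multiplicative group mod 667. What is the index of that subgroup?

The order of 71 must divide φ(667) = φ(23·29) = (23−1)·(29−1) = 22·28 = 616 = 2^3 · 7 · 11.
Divisors of 616: 1, 2, 4, 7, 8, 11, 14, 22, 28, 44, 56, 77, 88, 154, 308, 616.
Compute 71^d (mod 667) for the divisors d until we hit 1:
71^1 ≡ 71 (mod 667)
71^2 ≡ 372 (mod 667)
71^4 ≡ 315 (mod 667)
71^7 ≡ 289 (mod 667)
71^8 ≡ 509 (mod 667)
71^11 ≡ 323 (mod 667)
71^14 ≡ 146 (mod 667)
71^22 ≡ 277 (mod 667)
71^28 ≡ 639 (mod 667)
71^44 ≡ 24 (mod 667)
71^56 ≡ 117 (mod 667)
71^77 ≡ 231 (mod 667)
71^88 ≡ 576 (mod 667)
71^154 ≡ 1 (mod 667) ✓
Thus |⟨71⟩| = ord(71) = 154.
The index is φ(667) / ord(71) = 616 / 154 = 4.

4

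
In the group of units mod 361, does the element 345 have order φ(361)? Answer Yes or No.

Yes

φ(361) = φ(19^2) = 19·(19−1) = 342 = 2 · 3^2 · 19.
Test 345^(342/q) mod 361 for each prime factor q of 342:
345^171 ≡ 360 (mod 361)  [q = 2: ≢ 1 ✓]
345^114 ≡ 292 (mod 361)  [q = 3: ≢ 1 ✓]
345^18 ≡ 229 (mod 361)  [q = 19: ≢ 1 ✓]
Every test exponent gives a nontrivial residue, hence 345 generates the full group.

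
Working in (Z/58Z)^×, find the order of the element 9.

14

ord(9) | φ(58) = φ(2)·φ(29) = 1·28 = 28 = 2^2 · 7.
Divisors of 28: 1, 2, 4, 7, 14, 28.
Evaluate successive powers at the divisors of 28:
9^1 ≡ 9 (mod 58)
9^2 ≡ 23 (mod 58)
9^4 ≡ 7 (mod 58)
9^7 ≡ 57 (mod 58)
9^14 ≡ 1 (mod 58) ✓
So ord_58(9) = 14.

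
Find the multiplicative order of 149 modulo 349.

ord(149) | φ(349) = 349 − 1 = 348 = 2^2 · 3 · 29.
Divisors of 348: 1, 2, 3, 4, 6, 12, 29, 58, 87, 116, 174, 348.
Compute 149^d (mod 349) for the divisors d until we hit 1:
149^1 ≡ 149 (mod 349)
149^2 ≡ 214 (mod 349)
149^3 ≡ 127 (mod 349)
149^4 ≡ 77 (mod 349)
149^6 ≡ 75 (mod 349)
149^12 ≡ 41 (mod 349)
149^29 ≡ 24 (mod 349)
149^58 ≡ 227 (mod 349)
149^87 ≡ 213 (mod 349)
149^116 ≡ 226 (mod 349)
149^174 ≡ 348 (mod 349)
149^348 ≡ 1 (mod 349) ✓
So ord_349(149) = 348.

348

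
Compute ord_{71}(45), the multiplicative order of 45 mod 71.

Since 45 ∈ (Z/71Z)^×, its order divides φ(71) = 71 − 1 = 70 = 2 · 5 · 7.
Divisors of 70: 1, 2, 5, 7, 10, 14, 35, 70.
Compute 45^d (mod 71) for the divisors d until we hit 1:
45^1 ≡ 45
45^2 ≡ 37
45^5 ≡ 48
45^7 ≡ 1
So ord_71(45) = 7.

7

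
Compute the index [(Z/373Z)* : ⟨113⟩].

3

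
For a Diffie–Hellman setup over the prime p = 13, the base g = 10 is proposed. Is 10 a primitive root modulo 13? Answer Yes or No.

No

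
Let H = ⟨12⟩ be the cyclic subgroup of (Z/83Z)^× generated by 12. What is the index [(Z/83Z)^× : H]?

2

The order of 12 must divide φ(83) = 83 − 1 = 82 = 2 · 41.
Divisors of 82: 1, 2, 41, 82.
Test each divisor d:
12^1 ≡ 12 (mod 83)
12^2 ≡ 61 (mod 83)
12^41 ≡ 1 (mod 83) ✓
The order of 12 is 41, so the subgroup it generates has 41 elements.
Index = |(Z/83Z)^×| / |⟨12⟩| = 82 / 41 = 2.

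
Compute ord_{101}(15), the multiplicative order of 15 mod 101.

100

The order of 15 must divide φ(101) = 101 − 1 = 100 = 2^2 · 5^2.
Divisors of 100: 1, 2, 4, 5, 10, 20, 25, 50, 100.
Test each divisor d:
15^1 ≡ 15 (mod 101)
15^2 ≡ 23 (mod 101)
15^4 ≡ 24 (mod 101)
15^5 ≡ 57 (mod 101)
15^10 ≡ 17 (mod 101)
15^20 ≡ 87 (mod 101)
15^25 ≡ 10 (mod 101)
15^50 ≡ 100 (mod 101)
15^100 ≡ 1 (mod 101) ✓
So ord_101(15) = 100.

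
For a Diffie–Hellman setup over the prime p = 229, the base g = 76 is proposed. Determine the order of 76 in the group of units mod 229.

114

ord(76) | φ(229) = 229 − 1 = 228 = 2^2 · 3 · 19.
Divisors of 228: 1, 2, 3, 4, 6, 12, 19, 38, 57, 76, 114, 228.
Evaluate successive powers at the divisors of 228:
76^1 ≡ 76
76^2 ≡ 51
76^3 ≡ 212
76^4 ≡ 82
76^6 ≡ 60
76^12 ≡ 165
76^19 ≡ 135
76^38 ≡ 134
76^57 ≡ 228
76^76 ≡ 94
76^114 ≡ 1
Hence ord(76) = 114.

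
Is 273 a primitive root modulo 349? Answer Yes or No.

No

φ(349) = 349 − 1 = 348 = 2^2 · 3 · 29.
273 is a primitive root mod 349 iff 273^(φ(349)/q) ≢ 1 for every prime q | φ(349), i.e. q ∈ {2, 3, 29}.
273^174 ≡ 1 (mod 349)  [q = 2: ≡ 1 ✗]
273^116 ≡ 226 (mod 349)  [q = 3: ≢ 1 ✓]
273^12 ≡ 304 (mod 349)  [q = 29: ≢ 1 ✓]
Since 273^174 ≡ 1, the order of 273 divides 174 < 348, so 273 is not a primitive root.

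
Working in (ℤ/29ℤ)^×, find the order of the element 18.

28

By Lagrange's theorem, ord_29(18) divides φ(29) = 29 − 1 = 28 = 2^2 · 7.
Divisors of 28: 1, 2, 4, 7, 14, 28.
Compute 18^d (mod 29) for the divisors d until we hit 1:
18^1 ≡ 18 (mod 29)
18^2 ≡ 5 (mod 29)
18^4 ≡ 25 (mod 29)
18^7 ≡ 17 (mod 29)
18^14 ≡ 28 (mod 29)
18^28 ≡ 1 (mod 29) ✓
The smallest such exponent is 28, so the order of 18 is 28.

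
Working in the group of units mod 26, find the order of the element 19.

ord(19) | φ(26) = φ(2)·φ(13) = 1·12 = 12 = 2^2 · 3.
Divisors of 12: 1, 2, 3, 4, 6, 12.
Evaluate successive powers at the divisors of 12:
19^1 ≡ 19 (mod 26)
19^2 ≡ 23 (mod 26)
19^3 ≡ 21 (mod 26)
19^4 ≡ 9 (mod 26)
19^6 ≡ 25 (mod 26)
19^12 ≡ 1 (mod 26) ✓
So ord_26(19) = 12.

12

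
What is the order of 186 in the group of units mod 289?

34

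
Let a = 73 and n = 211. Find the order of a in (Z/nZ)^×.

ord(73) | φ(211) = 211 − 1 = 210 = 2 · 3 · 5 · 7.
Divisors of 210: 1, 2, 3, 5, 6, 7, 10, 14, 15, 21, 30, 35, 42, 70, 105, 210.
Check 73^d mod 211 for each divisor in increasing order:
73^1 ≡ 73 (mod 211)
73^2 ≡ 54 (mod 211)
73^3 ≡ 144 (mod 211)
73^5 ≡ 180 (mod 211)
73^6 ≡ 58 (mod 211)
73^7 ≡ 14 (mod 211)
73^10 ≡ 117 (mod 211)
73^14 ≡ 196 (mod 211)
73^15 ≡ 171 (mod 211)
73^21 ≡ 1 (mod 211) ✓
Hence ord(73) = 21.

21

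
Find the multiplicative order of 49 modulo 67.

ord(49) | φ(67) = 67 − 1 = 66 = 2 · 3 · 11.
Divisors of 66: 1, 2, 3, 6, 11, 22, 33, 66.
Evaluate successive powers at the divisors of 66:
49^1 ≡ 49 (mod 67)
49^2 ≡ 56 (mod 67)
49^3 ≡ 64 (mod 67)
49^6 ≡ 9 (mod 67)
49^11 ≡ 29 (mod 67)
49^22 ≡ 37 (mod 67)
49^33 ≡ 1 (mod 67) ✓
So ord_67(49) = 33.

33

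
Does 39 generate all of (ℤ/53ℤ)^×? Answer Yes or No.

φ(53) = 53 − 1 = 52 = 2^2 · 13.
Test 39^(52/q) mod 53 for each prime factor q of 52:
39^26 ≡ 52 (mod 53)  [q = 2: ≢ 1 ✓]
39^4 ≡ 44 (mod 53)  [q = 13: ≢ 1 ✓]
Every test exponent gives a nontrivial residue, hence 39 generates the full group.

Yes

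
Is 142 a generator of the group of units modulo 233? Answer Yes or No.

φ(233) = 233 − 1 = 232 = 2^3 · 29.
It suffices to check that the order of 142 is not a proper divisor of 232: compute 142^(232/q) for q ∈ {2, 29}.
142^116 ≡ 1 (mod 233)  [q = 2: ≡ 1 ✗]
142^8 ≡ 92 (mod 233)  [q = 29: ≢ 1 ✓]
Since 142^116 ≡ 1, the order of 142 divides 116 < 232, so 142 is not a primitive root.

No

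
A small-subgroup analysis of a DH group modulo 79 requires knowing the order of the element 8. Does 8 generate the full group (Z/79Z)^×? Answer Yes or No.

φ(79) = 79 − 1 = 78 = 2 · 3 · 13.
8 is a primitive root mod 79 iff 8^(φ(79)/q) ≢ 1 for every prime q | φ(79), i.e. q ∈ {2, 3, 13}.
8^39 ≡ 1 (mod 79)  [q = 2: ≡ 1 ✗]
8^26 ≡ 1 (mod 79)  [q = 3: ≡ 1 ✗]
8^6 ≡ 22 (mod 79)  [q = 13: ≢ 1 ✓]
Since 8^39 ≡ 1, the order of 8 divides 39 < 78, so 8 is not a primitive root.

No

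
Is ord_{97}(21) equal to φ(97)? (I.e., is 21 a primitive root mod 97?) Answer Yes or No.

φ(97) = 97 − 1 = 96 = 2^5 · 3.
21 is a primitive root mod 97 iff 21^(φ(97)/q) ≢ 1 for every prime q | φ(97), i.e. q ∈ {2, 3}.
21^48 ≡ 96 (mod 97)  [q = 2: ≢ 1 ✓]
21^32 ≡ 61 (mod 97)  [q = 3: ≢ 1 ✓]
All checks pass, so 21 has order 96 and is a primitive root modulo 97.

Yes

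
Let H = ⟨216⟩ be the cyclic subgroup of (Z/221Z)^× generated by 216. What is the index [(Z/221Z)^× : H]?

12

Since 216 ∈ (Z/221Z)^×, its order divides φ(221) = φ(13·17) = (13−1)·(17−1) = 12·16 = 192 = 2^6 · 3.
Divisors of 192: 1, 2, 3, 4, 6, 8, 12, 16, 24, 32, 48, 64, 96, 192.
Compute 216^d (mod 221) for the divisors d until we hit 1:
216^1 ≡ 216
216^2 ≡ 25
216^3 ≡ 96
216^4 ≡ 183
216^6 ≡ 155
216^8 ≡ 118
216^12 ≡ 157
216^16 ≡ 1
Thus |⟨216⟩| = ord(216) = 16.
Index = |(Z/221Z)^×| / |⟨216⟩| = 192 / 16 = 12.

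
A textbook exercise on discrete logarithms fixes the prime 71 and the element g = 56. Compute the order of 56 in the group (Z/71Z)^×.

70

ord(56) | φ(71) = 71 − 1 = 70 = 2 · 5 · 7.
Divisors of 70: 1, 2, 5, 7, 10, 14, 35, 70.
Check 56^d mod 71 for each divisor in increasing order:
56^1 ≡ 56
56^2 ≡ 12
56^5 ≡ 41
56^7 ≡ 66
56^10 ≡ 48
56^14 ≡ 25
56^35 ≡ 70
56^70 ≡ 1
So ord_71(56) = 70.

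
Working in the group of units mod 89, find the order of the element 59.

Since 59 ∈ (Z/89Z)^×, its order divides φ(89) = 89 − 1 = 88 = 2^3 · 11.
Divisors of 88: 1, 2, 4, 8, 11, 22, 44, 88.
Check 59^d mod 89 for each divisor in increasing order:
59^1 ≡ 59 (mod 89)
59^2 ≡ 10 (mod 89)
59^4 ≡ 11 (mod 89)
59^8 ≡ 32 (mod 89)
59^11 ≡ 12 (mod 89)
59^22 ≡ 55 (mod 89)
59^44 ≡ 88 (mod 89)
59^88 ≡ 1 (mod 89) ✓
The smallest such exponent is 88, so the order of 59 is 88.

88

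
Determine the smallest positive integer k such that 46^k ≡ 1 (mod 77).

By Lagrange's theorem, ord_77(46) divides φ(77) = φ(7·11) = (7−1)·(11−1) = 6·10 = 60 = 2^2 · 3 · 5.
Divisors of 60: 1, 2, 3, 4, 5, 6, 10, 12, 15, 20, 30, 60.
Evaluate successive powers at the divisors of 60:
46^1 ≡ 46 (mod 77)
46^2 ≡ 37 (mod 77)
46^3 ≡ 8 (mod 77)
46^4 ≡ 60 (mod 77)
46^5 ≡ 65 (mod 77)
46^6 ≡ 64 (mod 77)
46^10 ≡ 67 (mod 77)
46^12 ≡ 15 (mod 77)
46^15 ≡ 43 (mod 77)
46^20 ≡ 23 (mod 77)
46^30 ≡ 1 (mod 77) ✓
The smallest such exponent is 30, so the order of 46 is 30.

30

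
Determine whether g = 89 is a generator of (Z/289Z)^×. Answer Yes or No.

φ(289) = φ(17^2) = 17·(17−1) = 272 = 2^4 · 17.
It suffices to check that the order of 89 is not a proper divisor of 272: compute 89^(272/q) for q ∈ {2, 17}.
89^136 ≡ 1 (mod 289)  [q = 2: ≡ 1 ✗]
89^16 ≡ 205 (mod 289)  [q = 17: ≢ 1 ✓]
The check at q = 2 fails, so 89 generates a proper subgroup.

No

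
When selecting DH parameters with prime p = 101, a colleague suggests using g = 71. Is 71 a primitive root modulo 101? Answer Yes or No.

No

φ(101) = 101 − 1 = 100 = 2^2 · 5^2.
It suffices to check that the order of 71 is not a proper divisor of 100: compute 71^(100/q) for q ∈ {2, 5}.
71^50 ≡ 1 (mod 101)  [q = 2: ≡ 1 ✗]
71^20 ≡ 84 (mod 101)  [q = 5: ≢ 1 ✓]
Since 71^50 ≡ 1, the order of 71 divides 50 < 100, so 71 is not a primitive root.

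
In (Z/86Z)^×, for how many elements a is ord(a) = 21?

φ(86) = φ(2)·φ(43) = 1·42 = 42 = 2 · 3 · 7.
In a cyclic group of order 42, there are φ(d) elements of order d for each divisor d of 42, and zero for non-divisors.
21 = 3 · 7 divides 42, and φ(21) = 12.

12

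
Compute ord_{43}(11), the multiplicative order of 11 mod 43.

7

By Lagrange's theorem, ord_43(11) divides φ(43) = 43 − 1 = 42 = 2 · 3 · 7.
Divisors of 42: 1, 2, 3, 6, 7, 14, 21, 42.
Test each divisor d:
11^1 ≡ 11
11^2 ≡ 35
11^3 ≡ 41
11^6 ≡ 4
11^7 ≡ 1
So ord_43(11) = 7.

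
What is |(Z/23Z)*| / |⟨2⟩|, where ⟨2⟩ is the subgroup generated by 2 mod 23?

2

ord(2) | φ(23) = 23 − 1 = 22 = 2 · 11.
Divisors of 22: 1, 2, 11, 22.
Check 2^d mod 23 for each divisor in increasing order:
2^1 ≡ 2
2^2 ≡ 4
2^11 ≡ 1
Thus |⟨2⟩| = ord(2) = 11.
[(Z/23Z)^× : ⟨2⟩] = 22/11 = 2.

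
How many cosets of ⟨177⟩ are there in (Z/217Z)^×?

Since 177 ∈ (Z/217Z)^×, its order divides φ(217) = φ(7·31) = (7−1)·(31−1) = 6·30 = 180 = 2^2 · 3^2 · 5.
Divisors of 180: 1, 2, 3, 4, 5, 6, 9, 10, 12, 15, 18, 20, 30, 36, 45, 60, 90, 180.
Evaluate successive powers at the divisors of 180:
177^1 ≡ 177 (mod 217)
177^2 ≡ 81 (mod 217)
177^3 ≡ 15 (mod 217)
177^4 ≡ 51 (mod 217)
177^5 ≡ 130 (mod 217)
177^6 ≡ 8 (mod 217)
177^9 ≡ 120 (mod 217)
177^10 ≡ 191 (mod 217)
177^12 ≡ 64 (mod 217)
177^15 ≡ 92 (mod 217)
177^18 ≡ 78 (mod 217)
177^20 ≡ 25 (mod 217)
177^30 ≡ 1 (mod 217) ✓
Thus |⟨177⟩| = ord(177) = 30.
[(Z/217Z)^× : ⟨177⟩] = 180/30 = 6.

6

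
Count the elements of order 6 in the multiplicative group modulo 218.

2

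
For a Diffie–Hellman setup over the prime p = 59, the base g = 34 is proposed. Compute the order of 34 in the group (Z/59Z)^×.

58

The order of 34 must divide φ(59) = 59 − 1 = 58 = 2 · 29.
Divisors of 58: 1, 2, 29, 58.
Check 34^d mod 59 for each divisor in increasing order:
34^1 ≡ 34 (mod 59)
34^2 ≡ 35 (mod 59)
34^29 ≡ 58 (mod 59)
34^58 ≡ 1 (mod 59) ✓
The smallest such exponent is 58, so the order of 34 is 58.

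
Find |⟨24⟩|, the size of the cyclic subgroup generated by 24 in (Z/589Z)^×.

ord(24) | φ(589) = φ(19·31) = (19−1)·(31−1) = 18·30 = 540 = 2^2 · 3^3 · 5.
Divisors of 540: 1, 2, 3, 4, 5, 6, 9, 10, 12, 15, 18, 20, 27, 30, 36, 45, 54, 60, 90, 108, 135, 180, 270, 540.
Compute 24^d (mod 589) for the divisors d until we hit 1:
24^1 ≡ 24 (mod 589)
24^2 ≡ 576 (mod 589)
24^3 ≡ 277 (mod 589)
24^4 ≡ 169 (mod 589)
24^5 ≡ 522 (mod 589)
24^6 ≡ 159 (mod 589)
24^9 ≡ 457 (mod 589)
24^10 ≡ 366 (mod 589)
24^12 ≡ 543 (mod 589)
24^15 ≡ 216 (mod 589)
24^18 ≡ 343 (mod 589)
24^20 ≡ 253 (mod 589)
24^27 ≡ 77 (mod 589)
24^30 ≡ 125 (mod 589)
24^36 ≡ 438 (mod 589)
24^45 ≡ 495 (mod 589)
24^54 ≡ 39 (mod 589)
24^60 ≡ 311 (mod 589)
24^90 ≡ 1 (mod 589) ✓
The smallest such exponent is 90, so the order of 24 is 90.

90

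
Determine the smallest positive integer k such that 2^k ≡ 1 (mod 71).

35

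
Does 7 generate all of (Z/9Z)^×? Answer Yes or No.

No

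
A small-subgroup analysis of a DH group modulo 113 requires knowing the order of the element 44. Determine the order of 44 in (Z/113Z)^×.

8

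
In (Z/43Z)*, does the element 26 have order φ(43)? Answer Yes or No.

Yes

φ(43) = 43 − 1 = 42 = 2 · 3 · 7.
It suffices to check that the order of 26 is not a proper divisor of 42: compute 26^(42/q) for q ∈ {2, 3, 7}.
26^21 ≡ 42 (mod 43)  [q = 2: ≢ 1 ✓]
26^14 ≡ 6 (mod 43)  [q = 3: ≢ 1 ✓]
26^6 ≡ 35 (mod 43)  [q = 7: ≢ 1 ✓]
Every test exponent gives a nontrivial residue, hence 26 generates the full group.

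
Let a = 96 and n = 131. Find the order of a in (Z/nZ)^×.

130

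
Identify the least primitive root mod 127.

3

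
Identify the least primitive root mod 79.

φ(79) = 79 − 1 = 78 = 2 · 3 · 13.
g is a primitive root iff g^(78/q) ≢ 1 (mod 79) for each prime q ∈ {2, 3, 13}.
g = 2: 2^39 ≡ 1 — hits 1, so not a primitive root.
g = 3: 3^39 ≡ 78; 3^26 ≡ 23; 3^6 ≡ 18 — none is 1, so 3 is a primitive root.
The smallest primitive root modulo 79 is 3.

3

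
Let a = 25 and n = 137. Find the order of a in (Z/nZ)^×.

By Lagrange's theorem, ord_137(25) divides φ(137) = 137 − 1 = 136 = 2^3 · 17.
Divisors of 136: 1, 2, 4, 8, 17, 34, 68, 136.
Check 25^d mod 137 for each divisor in increasing order:
25^1 ≡ 25 (mod 137)
25^2 ≡ 77 (mod 137)
25^4 ≡ 38 (mod 137)
25^8 ≡ 74 (mod 137)
25^17 ≡ 37 (mod 137)
25^34 ≡ 136 (mod 137)
25^68 ≡ 1 (mod 137) ✓
The smallest such exponent is 68, so the order of 25 is 68.

68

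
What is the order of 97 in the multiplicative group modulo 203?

Since 97 ∈ (Z/203Z)^×, its order divides φ(203) = φ(7·29) = (7−1)·(29−1) = 6·28 = 168 = 2^3 · 3 · 7.
Divisors of 168: 1, 2, 3, 4, 6, 7, 8, 12, 14, 21, 24, 28, 42, 56, 84, 168.
Compute 97^d (mod 203) for the divisors d until we hit 1:
97^1 ≡ 97
97^2 ≡ 71
97^3 ≡ 188
97^4 ≡ 169
97^6 ≡ 22
97^7 ≡ 104
97^8 ≡ 141
97^12 ≡ 78
97^14 ≡ 57
97^21 ≡ 41
97^24 ≡ 197
97^28 ≡ 1
So ord_203(97) = 28.

28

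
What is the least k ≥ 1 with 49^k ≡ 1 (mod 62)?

15

ord(49) | φ(62) = φ(2)·φ(31) = 1·30 = 30 = 2 · 3 · 5.
Divisors of 30: 1, 2, 3, 5, 6, 10, 15, 30.
Compute 49^d (mod 62) for the divisors d until we hit 1:
49^1 ≡ 49 (mod 62)
49^2 ≡ 45 (mod 62)
49^3 ≡ 35 (mod 62)
49^5 ≡ 25 (mod 62)
49^6 ≡ 47 (mod 62)
49^10 ≡ 5 (mod 62)
49^15 ≡ 1 (mod 62) ✓
Therefore the multiplicative order of 49 modulo 62 is 15.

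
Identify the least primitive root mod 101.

φ(101) = 101 − 1 = 100 = 2^2 · 5^2.
Test candidates g = 2, 3, … against the prime factors q ∈ {2, 5} of φ(101): g is a generator iff g^(100/q) ≢ 1 for every such q.
g = 2: 2^50 ≡ 100; 2^20 ≡ 95 — none is 1, so 2 is a primitive root.
The smallest primitive root modulo 101 is 2.

2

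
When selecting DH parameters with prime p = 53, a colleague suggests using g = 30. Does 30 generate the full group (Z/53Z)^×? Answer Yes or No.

No

φ(53) = 53 − 1 = 52 = 2^2 · 13.
An element g generates (Z/53Z)^× iff g^(52/q) ≢ 1 (mod 53) for each prime q ∈ {2, 13}.
30^26 ≡ 52 (mod 53)  [q = 2: ≢ 1 ✓]
30^4 ≡ 1 (mod 53)  [q = 13: ≡ 1 ✗]
The check at q = 13 fails, so 30 generates a proper subgroup.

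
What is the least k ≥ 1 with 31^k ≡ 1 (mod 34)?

16

The order of 31 must divide φ(34) = φ(2)·φ(17) = 1·16 = 16 = 2^4.
Divisors of 16: 1, 2, 4, 8, 16.
Evaluate successive powers at the divisors of 16:
31^1 ≡ 31 (mod 34)
31^2 ≡ 9 (mod 34)
31^4 ≡ 13 (mod 34)
31^8 ≡ 33 (mod 34)
31^16 ≡ 1 (mod 34) ✓
So ord_34(31) = 16.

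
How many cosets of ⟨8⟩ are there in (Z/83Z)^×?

1

ord(8) | φ(83) = 83 − 1 = 82 = 2 · 41.
Divisors of 82: 1, 2, 41, 82.
Compute 8^d (mod 83) for the divisors d until we hit 1:
8^1 ≡ 8 (mod 83)
8^2 ≡ 64 (mod 83)
8^41 ≡ 82 (mod 83)
8^82 ≡ 1 (mod 83) ✓
Thus |⟨8⟩| = ord(8) = 82.
Index = |(Z/83Z)^×| / |⟨8⟩| = 82 / 82 = 1.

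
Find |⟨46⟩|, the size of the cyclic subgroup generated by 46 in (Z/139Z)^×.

Since 46 ∈ (Z/139Z)^×, its order divides φ(139) = 139 − 1 = 138 = 2 · 3 · 23.
Divisors of 138: 1, 2, 3, 6, 23, 46, 69, 138.
Evaluate successive powers at the divisors of 138:
46^1 ≡ 46
46^2 ≡ 31
46^3 ≡ 36
46^6 ≡ 45
46^23 ≡ 42
46^46 ≡ 96
46^69 ≡ 1
The smallest such exponent is 69, so the order of 46 is 69.

69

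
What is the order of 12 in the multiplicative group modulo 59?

Since 12 ∈ (Z/59Z)^×, its order divides φ(59) = 59 − 1 = 58 = 2 · 29.
Divisors of 58: 1, 2, 29, 58.
Test each divisor d:
12^1 ≡ 12
12^2 ≡ 26
12^29 ≡ 1
The smallest such exponent is 29, so the order of 12 is 29.

29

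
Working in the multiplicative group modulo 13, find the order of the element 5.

ord(5) | φ(13) = 13 − 1 = 12 = 2^2 · 3.
Divisors of 12: 1, 2, 3, 4, 6, 12.
Check 5^d mod 13 for each divisor in increasing order:
5^1 ≡ 5 (mod 13)
5^2 ≡ 12 (mod 13)
5^3 ≡ 8 (mod 13)
5^4 ≡ 1 (mod 13) ✓
Hence ord(5) = 4.

4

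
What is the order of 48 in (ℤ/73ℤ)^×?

The order of 48 must divide φ(73) = 73 − 1 = 72 = 2^3 · 3^2.
Divisors of 72: 1, 2, 3, 4, 6, 8, 9, 12, 18, 24, 36, 72.
Evaluate successive powers at the divisors of 72:
48^1 ≡ 48 (mod 73)
48^2 ≡ 41 (mod 73)
48^3 ≡ 70 (mod 73)
48^4 ≡ 2 (mod 73)
48^6 ≡ 9 (mod 73)
48^8 ≡ 4 (mod 73)
48^9 ≡ 46 (mod 73)
48^12 ≡ 8 (mod 73)
48^18 ≡ 72 (mod 73)
48^24 ≡ 64 (mod 73)
48^36 ≡ 1 (mod 73) ✓
Hence ord(48) = 36.

36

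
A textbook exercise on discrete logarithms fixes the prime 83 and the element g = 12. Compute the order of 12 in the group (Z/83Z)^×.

By Lagrange's theorem, ord_83(12) divides φ(83) = 83 − 1 = 82 = 2 · 41.
Divisors of 82: 1, 2, 41, 82.
Check 12^d mod 83 for each divisor in increasing order:
12^1 ≡ 12 (mod 83)
12^2 ≡ 61 (mod 83)
12^41 ≡ 1 (mod 83) ✓
Therefore the multiplicative order of 12 modulo 83 is 41.

41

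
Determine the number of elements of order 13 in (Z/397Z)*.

φ(397) = 397 − 1 = 396 = 2^2 · 3^2 · 11.
Since (Z/397Z)^× is cyclic of order 396, the number of elements of order d is φ(d) when d | 396 and 0 otherwise.
13 does not divide 396, so no element of (Z/397Z)^× has order 13.

0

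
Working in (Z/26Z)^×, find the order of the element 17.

6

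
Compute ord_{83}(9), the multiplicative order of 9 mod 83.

41

Since 9 ∈ (Z/83Z)^×, its order divides φ(83) = 83 − 1 = 82 = 2 · 41.
Divisors of 82: 1, 2, 41, 82.
Check 9^d mod 83 for each divisor in increasing order:
9^1 ≡ 9 (mod 83)
9^2 ≡ 81 (mod 83)
9^41 ≡ 1 (mod 83) ✓
Hence ord(9) = 41.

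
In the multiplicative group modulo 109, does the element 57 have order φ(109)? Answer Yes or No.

Yes

φ(109) = 109 − 1 = 108 = 2^2 · 3^3.
An element g generates (Z/109Z)^× iff g^(108/q) ≢ 1 (mod 109) for each prime q ∈ {2, 3}.
57^54 ≡ 108 (mod 109)  [q = 2: ≢ 1 ✓]
57^36 ≡ 63 (mod 109)  [q = 3: ≢ 1 ✓]
All checks pass, so 57 has order 108 and is a primitive root modulo 109.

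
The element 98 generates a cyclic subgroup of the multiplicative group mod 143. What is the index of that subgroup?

10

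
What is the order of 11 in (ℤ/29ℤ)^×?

28

By Lagrange's theorem, ord_29(11) divides φ(29) = 29 − 1 = 28 = 2^2 · 7.
Divisors of 28: 1, 2, 4, 7, 14, 28.
Test each divisor d:
11^1 ≡ 11
11^2 ≡ 5
11^4 ≡ 25
11^7 ≡ 12
11^14 ≡ 28
11^28 ≡ 1
Hence ord(11) = 28.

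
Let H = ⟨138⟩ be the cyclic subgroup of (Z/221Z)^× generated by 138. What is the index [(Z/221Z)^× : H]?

The order of 138 must divide φ(221) = φ(13·17) = (13−1)·(17−1) = 12·16 = 192 = 2^6 · 3.
Divisors of 192: 1, 2, 3, 4, 6, 8, 12, 16, 24, 32, 48, 64, 96, 192.
Check 138^d mod 221 for each divisor in increasing order:
138^1 ≡ 138
138^2 ≡ 38
138^3 ≡ 161
138^4 ≡ 118
138^6 ≡ 64
138^8 ≡ 1
So ord_221(138) = 8, hence |⟨138⟩| = 8.
[(Z/221Z)^× : ⟨138⟩] = 192/8 = 24.

24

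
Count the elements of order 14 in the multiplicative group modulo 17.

0

φ(17) = 17 − 1 = 16 = 2^4.
(Z/17Z)^× is cyclic (|G| = 16); a cyclic group of order m has exactly φ(d) elements of each order d | m, and none otherwise.
Here 16 is not a multiple of 14, so there are no elements of order 14.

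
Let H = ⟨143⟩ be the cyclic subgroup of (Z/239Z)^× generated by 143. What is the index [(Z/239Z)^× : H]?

1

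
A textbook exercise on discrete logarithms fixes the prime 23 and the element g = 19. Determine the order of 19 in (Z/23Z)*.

22

The order of 19 must divide φ(23) = 23 − 1 = 22 = 2 · 11.
Divisors of 22: 1, 2, 11, 22.
Evaluate successive powers at the divisors of 22:
19^1 ≡ 19 (mod 23)
19^2 ≡ 16 (mod 23)
19^11 ≡ 22 (mod 23)
19^22 ≡ 1 (mod 23) ✓
Therefore the multiplicative order of 19 modulo 23 is 22.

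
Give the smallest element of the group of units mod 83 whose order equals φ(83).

2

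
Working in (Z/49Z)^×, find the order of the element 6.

Since 6 ∈ (Z/49Z)^×, its order divides φ(49) = φ(7^2) = 7·(7−1) = 42 = 2 · 3 · 7.
Divisors of 42: 1, 2, 3, 6, 7, 14, 21, 42.
Evaluate successive powers at the divisors of 42:
6^1 ≡ 6
6^2 ≡ 36
6^3 ≡ 20
6^6 ≡ 8
6^7 ≡ 48
6^14 ≡ 1
Therefore the multiplicative order of 6 modulo 49 is 14.

14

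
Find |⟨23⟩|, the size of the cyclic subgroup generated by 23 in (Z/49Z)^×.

Since 23 ∈ (Z/49Z)^×, its order divides φ(49) = φ(7^2) = 7·(7−1) = 42 = 2 · 3 · 7.
Divisors of 42: 1, 2, 3, 6, 7, 14, 21, 42.
Check 23^d mod 49 for each divisor in increasing order:
23^1 ≡ 23 (mod 49)
23^2 ≡ 39 (mod 49)
23^3 ≡ 15 (mod 49)
23^6 ≡ 29 (mod 49)
23^7 ≡ 30 (mod 49)
23^14 ≡ 18 (mod 49)
23^21 ≡ 1 (mod 49) ✓
Hence ord(23) = 21.

21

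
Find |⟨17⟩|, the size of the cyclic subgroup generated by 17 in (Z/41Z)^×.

40

Since 17 ∈ (Z/41Z)^×, its order divides φ(41) = 41 − 1 = 40 = 2^3 · 5.
Divisors of 40: 1, 2, 4, 5, 8, 10, 20, 40.
Compute 17^d (mod 41) for the divisors d until we hit 1:
17^1 ≡ 17 (mod 41)
17^2 ≡ 2 (mod 41)
17^4 ≡ 4 (mod 41)
17^5 ≡ 27 (mod 41)
17^8 ≡ 16 (mod 41)
17^10 ≡ 32 (mod 41)
17^20 ≡ 40 (mod 41)
17^40 ≡ 1 (mod 41) ✓
Therefore the multiplicative order of 17 modulo 41 is 40.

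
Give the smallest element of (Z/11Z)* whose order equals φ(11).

φ(11) = 11 − 1 = 10 = 2 · 5.
g is a primitive root iff g^(10/q) ≢ 1 (mod 11) for each prime q ∈ {2, 5}.
g = 2: 2^5 ≡ 10; 2^2 ≡ 4 — none is 1, so 2 is a primitive root.
The smallest primitive root modulo 11 is 2.

2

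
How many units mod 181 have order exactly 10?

4

φ(181) = 181 − 1 = 180 = 2^2 · 3^2 · 5.
(Z/181Z)^× is cyclic (|G| = 180); a cyclic group of order m has exactly φ(d) elements of each order d | m, and none otherwise.
10 = 2 · 5 divides 180, and φ(10) = 4.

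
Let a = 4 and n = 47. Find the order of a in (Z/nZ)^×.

ord(4) | φ(47) = 47 − 1 = 46 = 2 · 23.
Divisors of 46: 1, 2, 23, 46.
Test each divisor d:
4^1 ≡ 4 (mod 47)
4^2 ≡ 16 (mod 47)
4^23 ≡ 1 (mod 47) ✓
The smallest such exponent is 23, so the order of 4 is 23.

23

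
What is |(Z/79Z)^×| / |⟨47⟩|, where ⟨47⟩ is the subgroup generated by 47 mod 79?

1

Since 47 ∈ (Z/79Z)^×, its order divides φ(79) = 79 − 1 = 78 = 2 · 3 · 13.
Divisors of 78: 1, 2, 3, 6, 13, 26, 39, 78.
Test each divisor d:
47^1 ≡ 47 (mod 79)
47^2 ≡ 76 (mod 79)
47^3 ≡ 17 (mod 79)
47^6 ≡ 52 (mod 79)
47^13 ≡ 56 (mod 79)
47^26 ≡ 55 (mod 79)
47^39 ≡ 78 (mod 79)
47^78 ≡ 1 (mod 79) ✓
The order of 47 is 78, so the subgroup it generates has 78 elements.
[(Z/79Z)^× : ⟨47⟩] = 78/78 = 1.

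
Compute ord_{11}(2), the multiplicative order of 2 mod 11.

The order of 2 must divide φ(11) = 11 − 1 = 10 = 2 · 5.
Divisors of 10: 1, 2, 5, 10.
Evaluate successive powers at the divisors of 10:
2^1 ≡ 2 (mod 11)
2^2 ≡ 4 (mod 11)
2^5 ≡ 10 (mod 11)
2^10 ≡ 1 (mod 11) ✓
Hence ord(2) = 10.

10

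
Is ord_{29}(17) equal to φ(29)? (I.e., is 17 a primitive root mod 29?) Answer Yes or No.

No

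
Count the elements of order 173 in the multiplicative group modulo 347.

φ(347) = 347 − 1 = 346 = 2 · 173.
(Z/347Z)^× is cyclic (|G| = 346); a cyclic group of order m has exactly φ(d) elements of each order d | m, and none otherwise.
173 | 346, and φ(173) = 173 − 1 = 172.

172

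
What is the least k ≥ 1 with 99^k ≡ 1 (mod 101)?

100

By Lagrange's theorem, ord_101(99) divides φ(101) = 101 − 1 = 100 = 2^2 · 5^2.
Divisors of 100: 1, 2, 4, 5, 10, 20, 25, 50, 100.
Compute 99^d (mod 101) for the divisors d until we hit 1:
99^1 ≡ 99 (mod 101)
99^2 ≡ 4 (mod 101)
99^4 ≡ 16 (mod 101)
99^5 ≡ 69 (mod 101)
99^10 ≡ 14 (mod 101)
99^20 ≡ 95 (mod 101)
99^25 ≡ 91 (mod 101)
99^50 ≡ 100 (mod 101)
99^100 ≡ 1 (mod 101) ✓
Hence ord(99) = 100.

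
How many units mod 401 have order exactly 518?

0

φ(401) = 401 − 1 = 400 = 2^4 · 5^2.
Since (Z/401Z)^× is cyclic of order 400, the number of elements of order d is φ(d) when d | 400 and 0 otherwise.
Here 400 is not a multiple of 518, so there are no elements of order 518.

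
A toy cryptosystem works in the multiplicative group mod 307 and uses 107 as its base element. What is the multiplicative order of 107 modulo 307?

153

ord(107) | φ(307) = 307 − 1 = 306 = 2 · 3^2 · 17.
Divisors of 306: 1, 2, 3, 6, 9, 17, 18, 34, 51, 102, 153, 306.
Evaluate successive powers at the divisors of 306:
107^1 ≡ 107 (mod 307)
107^2 ≡ 90 (mod 307)
107^3 ≡ 113 (mod 307)
107^6 ≡ 182 (mod 307)
107^9 ≡ 304 (mod 307)
107^17 ≡ 287 (mod 307)
107^18 ≡ 9 (mod 307)
107^34 ≡ 93 (mod 307)
107^51 ≡ 289 (mod 307)
107^102 ≡ 17 (mod 307)
107^153 ≡ 1 (mod 307) ✓
So ord_307(107) = 153.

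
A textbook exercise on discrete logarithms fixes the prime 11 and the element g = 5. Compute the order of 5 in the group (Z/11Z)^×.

5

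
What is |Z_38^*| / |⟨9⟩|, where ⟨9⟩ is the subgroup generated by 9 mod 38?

Since 9 ∈ (Z/38Z)^×, its order divides φ(38) = φ(2)·φ(19) = 1·18 = 18 = 2 · 3^2.
Divisors of 18: 1, 2, 3, 6, 9, 18.
Compute 9^d (mod 38) for the divisors d until we hit 1:
9^1 ≡ 9 (mod 38)
9^2 ≡ 5 (mod 38)
9^3 ≡ 7 (mod 38)
9^6 ≡ 11 (mod 38)
9^9 ≡ 1 (mod 38) ✓
The order of 9 is 9, so the subgroup it generates has 9 elements.
The index is φ(38) / ord(9) = 18 / 9 = 2.

2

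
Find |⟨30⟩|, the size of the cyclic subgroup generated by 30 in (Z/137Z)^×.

68

The order of 30 must divide φ(137) = 137 − 1 = 136 = 2^3 · 17.
Divisors of 136: 1, 2, 4, 8, 17, 34, 68, 136.
Test each divisor d:
30^1 ≡ 30 (mod 137)
30^2 ≡ 78 (mod 137)
30^4 ≡ 56 (mod 137)
30^8 ≡ 122 (mod 137)
30^17 ≡ 37 (mod 137)
30^34 ≡ 136 (mod 137)
30^68 ≡ 1 (mod 137) ✓
So ord_137(30) = 68.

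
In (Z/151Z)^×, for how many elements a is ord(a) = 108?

0

φ(151) = 151 − 1 = 150 = 2 · 3 · 5^2.
Since (Z/151Z)^× is cyclic of order 150, the number of elements of order d is φ(d) when d | 150 and 0 otherwise.
108 does not divide 150, so no element of (Z/151Z)^× has order 108.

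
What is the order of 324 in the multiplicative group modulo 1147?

Since 324 ∈ (Z/1147Z)^×, its order divides φ(1147) = φ(31·37) = (31−1)·(37−1) = 30·36 = 1080 = 2^3 · 3^3 · 5.
Divisors of 1080: 1, 2, 3, 4, 5, 6, 8, 9, 10, 12, 15, 18, 20, 24, 27, 30, 36, 40, 45, 54, 60, 72, 90, 108, 120, 135, 180, 216, 270, 360, 540, 1080.
Check 324^d mod 1147 for each divisor in increasing order:
324^1 ≡ 324 (mod 1147)
324^2 ≡ 599 (mod 1147)
324^3 ≡ 233 (mod 1147)
324^4 ≡ 937 (mod 1147)
324^5 ≡ 780 (mod 1147)
324^6 ≡ 380 (mod 1147)
324^8 ≡ 514 (mod 1147)
324^9 ≡ 221 (mod 1147)
324^10 ≡ 490 (mod 1147)
324^12 ≡ 1025 (mod 1147)
324^15 ≡ 249 (mod 1147)
324^18 ≡ 667 (mod 1147)
324^20 ≡ 377 (mod 1147)
324^24 ≡ 1120 (mod 1147)
324^27 ≡ 591 (mod 1147)
324^30 ≡ 63 (mod 1147)
324^36 ≡ 1000 (mod 1147)
324^40 ≡ 1048 (mod 1147)
324^45 ≡ 776 (mod 1147)
324^54 ≡ 593 (mod 1147)
324^60 ≡ 528 (mod 1147)
324^72 ≡ 963 (mod 1147)
324^90 ≡ 1 (mod 1147) ✓
Therefore the multiplicative order of 324 modulo 1147 is 90.

90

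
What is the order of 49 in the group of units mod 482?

120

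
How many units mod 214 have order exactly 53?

52

φ(214) = φ(2)·φ(107) = 1·106 = 106 = 2 · 53.
Since (Z/214Z)^× is cyclic of order 106, the number of elements of order d is φ(d) when d | 106 and 0 otherwise.
53 | 106, and φ(53) = 53 − 1 = 52.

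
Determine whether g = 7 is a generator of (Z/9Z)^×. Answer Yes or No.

φ(9) = φ(3^2) = 3·(3−1) = 6 = 2 · 3.
It suffices to check that the order of 7 is not a proper divisor of 6: compute 7^(6/q) for q ∈ {2, 3}.
7^3 ≡ 1 (mod 9)  [q = 2: ≡ 1 ✗]
7^2 ≡ 4 (mod 9)  [q = 3: ≢ 1 ✓]
The check at q = 2 fails, so 7 generates a proper subgroup.

No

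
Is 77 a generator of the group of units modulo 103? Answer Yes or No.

Yes

φ(103) = 103 − 1 = 102 = 2 · 3 · 17.
An element g generates (Z/103Z)^× iff g^(102/q) ≢ 1 (mod 103) for each prime q ∈ {2, 3, 17}.
77^51 ≡ 102 (mod 103)  [q = 2: ≢ 1 ✓]
77^34 ≡ 46 (mod 103)  [q = 3: ≢ 1 ✓]
77^6 ≡ 30 (mod 103)  [q = 17: ≢ 1 ✓]
None equal 1, so ord_103(77) = 102: 77 is a primitive root.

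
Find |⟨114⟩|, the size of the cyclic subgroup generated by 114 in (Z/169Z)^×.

78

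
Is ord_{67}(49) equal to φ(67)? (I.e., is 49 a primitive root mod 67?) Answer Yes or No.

No

φ(67) = 67 − 1 = 66 = 2 · 3 · 11.
Test 49^(66/q) mod 67 for each prime factor q of 66:
49^33 ≡ 1 (mod 67)  [q = 2: ≡ 1 ✗]
49^22 ≡ 37 (mod 67)  [q = 3: ≢ 1 ✓]
49^6 ≡ 9 (mod 67)  [q = 11: ≢ 1 ✓]
The check at q = 2 fails, so 49 generates a proper subgroup.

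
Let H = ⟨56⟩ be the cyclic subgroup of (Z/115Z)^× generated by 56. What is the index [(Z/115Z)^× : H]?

4

By Lagrange's theorem, ord_115(56) divides φ(115) = φ(5·23) = (5−1)·(23−1) = 4·22 = 88 = 2^3 · 11.
Divisors of 88: 1, 2, 4, 8, 11, 22, 44, 88.
Test each divisor d:
56^1 ≡ 56 (mod 115)
56^2 ≡ 31 (mod 115)
56^4 ≡ 41 (mod 115)
56^8 ≡ 71 (mod 115)
56^11 ≡ 91 (mod 115)
56^22 ≡ 1 (mod 115) ✓
Thus |⟨56⟩| = ord(56) = 22.
Index = |(Z/115Z)^×| / |⟨56⟩| = 88 / 22 = 4.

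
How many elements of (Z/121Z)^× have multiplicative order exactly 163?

0

φ(121) = φ(11^2) = 11·(11−1) = 110 = 2 · 5 · 11.
In a cyclic group of order 110, there are φ(d) elements of order d for each divisor d of 110, and zero for non-divisors.
Here 110 is not a multiple of 163, so there are no elements of order 163.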